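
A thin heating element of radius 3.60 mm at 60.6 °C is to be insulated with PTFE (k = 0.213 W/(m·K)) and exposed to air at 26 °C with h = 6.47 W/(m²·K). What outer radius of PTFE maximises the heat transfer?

For a cylinder, r_cr = k_ins/h = 0.213/6.47 = 0.0329 m = 3.29 cm

r_cr = 3.29 cm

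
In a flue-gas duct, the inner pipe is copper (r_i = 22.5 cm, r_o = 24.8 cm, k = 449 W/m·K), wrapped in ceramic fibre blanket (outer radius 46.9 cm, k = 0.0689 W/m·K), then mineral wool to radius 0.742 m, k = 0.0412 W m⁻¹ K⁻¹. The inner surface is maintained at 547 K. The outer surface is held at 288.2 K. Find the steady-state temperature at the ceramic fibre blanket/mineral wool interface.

T = 430 K

Resistance network (inner→outer):
  R'_copper = ln(0.248/0.225)/(2πk) = 0.09733/(2π·449) = 3.450×10^-5 m·K/W
  R'_ceramic fibre blanket = ln(0.469/0.248)/(2πk) = 0.6372/(2π·0.0689) = 1.472 m·K/W
  R'_mineral wool = ln(0.742/0.469)/(2πk) = 0.4587/(2π·0.0412) = 1.772 m·K/W
ΣR = 3.450×10^-5 + 1.472 + 1.772 = 3.244 m·K/W
Q' = ΔT/ΣR = (547 K − 288.2 K)/3.244 = 79.78 W/m
From the inner boundary to the ceramic fibre blanket/mineral wool interface, ΣR_partial = 1.472 m·K/W.
T_interface = T_in − Q'·ΣR_partial = 547 K − (79.78)(1.472) = 430 K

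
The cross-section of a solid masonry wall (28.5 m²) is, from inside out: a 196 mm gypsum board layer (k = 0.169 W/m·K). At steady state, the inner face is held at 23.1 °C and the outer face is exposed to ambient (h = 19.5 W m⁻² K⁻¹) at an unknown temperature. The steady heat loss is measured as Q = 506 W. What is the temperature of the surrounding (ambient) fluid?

T_out = 1.60 °C

Series resistances:
  R_gypsum board = L/(kA) = 0.196/(0.169·28.5) = 0.04069 K/W
  R_conv,out = 1/(hA) = 1/(19.5·28.5) = 0.001799 K/W
ΣR = 0.04249 K/W
ΔT = Q·ΣR = 506 × 0.04249 = 21.50 K
Heat flows outward, so T_out = T_in − ΔT = 23.1 − 21.50 = 1.60 °C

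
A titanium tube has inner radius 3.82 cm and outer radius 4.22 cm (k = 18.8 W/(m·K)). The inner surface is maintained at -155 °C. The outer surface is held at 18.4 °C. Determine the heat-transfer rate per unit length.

Q' = 206 kW/m

Q' = 2πk·ΔT/ln(r₂/r₁) = 2π × 18.8 × 173.4 / ln(0.0422/0.0382) = 2.06×10^5 W/m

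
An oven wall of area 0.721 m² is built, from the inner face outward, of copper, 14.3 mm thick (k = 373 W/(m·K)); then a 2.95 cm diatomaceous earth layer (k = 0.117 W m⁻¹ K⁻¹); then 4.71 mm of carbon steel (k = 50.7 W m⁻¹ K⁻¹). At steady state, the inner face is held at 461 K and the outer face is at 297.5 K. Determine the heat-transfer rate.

Series thermal resistances, inner to outer:
  R_copper = L/(kA) = 0.0143/(373·0.721) = 5.317×10^-5 K/W
  R_diatomaceous earth = L/(kA) = 0.0295/(0.117·0.721) = 0.3497 K/W
  R_carbon steel = L/(kA) = 0.00471/(50.7·0.721) = 1.288×10^-4 K/W
ΣR = 5.317×10^-5 + 0.3497 + 1.288×10^-4 = 0.3499 K/W
Q = ΔT/ΣR = (461 K − 297.5 K)/0.3499 = 467 W

Q = 467 W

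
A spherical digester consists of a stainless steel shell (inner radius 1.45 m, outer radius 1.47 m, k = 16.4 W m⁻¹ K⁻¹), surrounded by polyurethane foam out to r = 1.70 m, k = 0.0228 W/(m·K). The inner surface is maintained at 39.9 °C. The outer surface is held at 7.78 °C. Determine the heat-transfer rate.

Q = 100 W

Resistance network (inner→outer):
  R_stainless steel = (1/1.45 − 1/1.47)/(4πk) = 0.009383/(4π·16.4) = 4.553×10^-5 K/W
  R_polyurethane foam = (1/1.47 − 1/1.70)/(4πk) = 0.09204/(4π·0.0228) = 0.3212 K/W
ΣR = 4.553×10^-5 + 0.3212 = 0.3212 K/W
Q = ΔT/ΣR = (39.9 °C − 7.78 °C)/0.3212 = 100 W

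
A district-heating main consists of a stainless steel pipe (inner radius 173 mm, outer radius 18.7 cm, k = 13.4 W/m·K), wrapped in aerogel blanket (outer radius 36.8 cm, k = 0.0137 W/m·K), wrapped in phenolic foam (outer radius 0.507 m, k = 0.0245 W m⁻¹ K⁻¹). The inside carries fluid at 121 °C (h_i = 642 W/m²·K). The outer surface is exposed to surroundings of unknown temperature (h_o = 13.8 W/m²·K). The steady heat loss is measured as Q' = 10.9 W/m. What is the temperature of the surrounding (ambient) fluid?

Sum the resistances:
  R'_conv,in = 1/(2πr h) = 1/(2π·0.173·642) = 0.001433 m·K/W
  R'_stainless steel = ln(0.187/0.173)/(2πk) = 0.07782/(2π·13.4) = 9.243×10^-4 m·K/W
  R'_aerogel blanket = ln(0.368/0.187)/(2πk) = 0.6770/(2π·0.0137) = 7.865 m·K/W
  R'_phenolic foam = ln(0.507/0.368)/(2πk) = 0.3204/(2π·0.0245) = 2.082 m·K/W
  R'_conv,out = 1/(2πr h) = 1/(2π·0.507·13.8) = 0.02275 m·K/W
ΣR = 9.971 m·K/W
ΔT = Q'·ΣR = 10.9 × 9.971 = 108.7 K
Heat flows outward, so T_out = T_in − ΔT = 121 − 108.7 = 12.3 °C

T_out = 12.3 °C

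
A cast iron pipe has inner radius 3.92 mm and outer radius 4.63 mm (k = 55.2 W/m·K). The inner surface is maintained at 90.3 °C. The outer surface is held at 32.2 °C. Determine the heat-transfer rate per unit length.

Q' = 2πk·ΔT/ln(r₂/r₁) = 2π × 55.2 × 58.1 / ln(0.00463/0.00392) = 1.21×10^5 W/m

Q' = 121 kW/m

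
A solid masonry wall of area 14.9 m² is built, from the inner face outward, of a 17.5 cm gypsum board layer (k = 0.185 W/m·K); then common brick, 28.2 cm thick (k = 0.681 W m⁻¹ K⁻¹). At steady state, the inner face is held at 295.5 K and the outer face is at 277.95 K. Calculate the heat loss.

Q = 192 W

Resistance network (inner→outer):
  R_gypsum board = L/(kA) = 0.175/(0.185·14.9) = 0.06349 K/W
  R_common brick = L/(kA) = 0.282/(0.681·14.9) = 0.02779 K/W
ΣR = 0.06349 + 0.02779 = 0.09128 K/W
Q = ΔT/ΣR = (295.5 K − 277.95 K)/0.09128 = 192 W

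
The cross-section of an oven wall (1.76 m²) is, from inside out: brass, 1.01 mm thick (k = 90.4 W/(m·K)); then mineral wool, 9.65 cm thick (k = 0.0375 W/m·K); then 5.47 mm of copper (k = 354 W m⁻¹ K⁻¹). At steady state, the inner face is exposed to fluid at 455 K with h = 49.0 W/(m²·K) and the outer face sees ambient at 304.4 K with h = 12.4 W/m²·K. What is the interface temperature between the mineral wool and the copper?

T = 308.9 K

Series thermal resistances, inner to outer:
  R_conv,in = 1/(hA) = 1/(49.0·1.76) = 0.01160 K/W
  R_brass = L/(kA) = 0.00101/(90.4·1.76) = 6.348×10^-6 K/W
  R_mineral wool = L/(kA) = 0.0965/(0.0375·1.76) = 1.462 K/W
  R_copper = L/(kA) = 0.00547/(354·1.76) = 8.780×10^-6 K/W
  R_conv,out = 1/(hA) = 1/(12.4·1.76) = 0.04582 K/W
ΣR = 0.01160 + 6.348×10^-6 + 1.462 + 8.780×10^-6 + 0.04582 = 1.519 K/W
Q = ΔT/ΣR = (455 K − 304.4 K)/1.519 = 99.14 W
From the inner boundary to the mineral wool/copper interface, ΣR_partial = 1.474 K/W.
T_interface = T_in − Q·ΣR_partial = 455 K − (99.14)(1.474) = 308.9 K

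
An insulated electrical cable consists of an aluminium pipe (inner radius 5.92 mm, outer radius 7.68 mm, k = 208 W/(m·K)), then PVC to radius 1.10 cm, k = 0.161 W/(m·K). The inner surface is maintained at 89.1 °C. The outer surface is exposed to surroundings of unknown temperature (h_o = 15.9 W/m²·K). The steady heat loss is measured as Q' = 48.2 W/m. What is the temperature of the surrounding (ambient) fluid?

Series resistances:
  R'_aluminium = ln(0.00768/0.00592)/(2πk) = 0.2603/(2π·208) = 1.992×10^-4 m·K/W
  R'_PVC = ln(0.0110/0.00768)/(2πk) = 0.3593/(2π·0.161) = 0.3552 m·K/W
  R'_conv,out = 1/(2πr h) = 1/(2π·0.0110·15.9) = 0.9100 m·K/W
ΣR = 1.265 m·K/W
ΔT = Q'·ΣR = 48.2 × 1.265 = 60.97 K
Heat flows outward, so T_out = T_in − ΔT = 89.1 − 60.97 = 28.1 °C

T_out = 28.1 °C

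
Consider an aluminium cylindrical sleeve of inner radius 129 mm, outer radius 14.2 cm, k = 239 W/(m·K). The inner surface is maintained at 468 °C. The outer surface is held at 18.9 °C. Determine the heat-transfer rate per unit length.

Q' = 2πk·ΔT/ln(r₂/r₁) = 2π × 239 × 449.1 / ln(0.142/0.129) = 7.02×10^6 W/m

Q' = 7.02×10^6 W/m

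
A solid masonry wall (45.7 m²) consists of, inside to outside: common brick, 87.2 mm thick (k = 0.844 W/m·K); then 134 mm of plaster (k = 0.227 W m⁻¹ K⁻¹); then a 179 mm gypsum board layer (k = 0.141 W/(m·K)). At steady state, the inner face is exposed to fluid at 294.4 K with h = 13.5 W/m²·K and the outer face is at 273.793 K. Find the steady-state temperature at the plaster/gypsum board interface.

Resistance network (inner→outer):
  R_conv,in = 1/(hA) = 1/(13.5·45.7) = 0.001621 K/W
  R_common brick = L/(kA) = 0.0872/(0.844·45.7) = 0.002261 K/W
  R_plaster = L/(kA) = 0.134/(0.227·45.7) = 0.01292 K/W
  R_gypsum board = L/(kA) = 0.179/(0.141·45.7) = 0.02778 K/W
ΣR = 0.001621 + 0.002261 + 0.01292 + 0.02778 = 0.04458 K/W
Q = ΔT/ΣR = (294.4 K − 273.793 K)/0.04458 = 462.2 W
From the inner boundary to the plaster/gypsum board interface, ΣR_partial = 0.01680 K/W.
T_interface = T_in − Q·ΣR_partial = 294.4 K − (462.2)(0.01680) = 286.6 K

T = 286.6 K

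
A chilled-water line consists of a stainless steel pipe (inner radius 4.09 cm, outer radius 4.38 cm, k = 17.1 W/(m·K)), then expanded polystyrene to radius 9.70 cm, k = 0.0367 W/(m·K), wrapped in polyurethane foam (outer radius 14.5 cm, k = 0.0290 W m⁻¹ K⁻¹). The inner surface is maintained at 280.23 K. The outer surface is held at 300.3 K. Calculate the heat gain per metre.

Resistance network (inner→outer):
  R'_stainless steel = ln(0.0438/0.0409)/(2πk) = 0.06850/(2π·17.1) = 6.376×10^-4 m·K/W
  R'_expanded polystyrene = ln(0.0970/0.0438)/(2πk) = 0.7951/(2π·0.0367) = 3.448 m·K/W
  R'_polyurethane foam = ln(0.145/0.0970)/(2πk) = 0.4020/(2π·0.0290) = 2.206 m·K/W
ΣR = 6.376×10^-4 + 3.448 + 2.206 = 5.655 m·K/W
Q' = ΔT/ΣR = (280.23 K − 300.3 K)/5.655 = -3.55 W/m
(Negative Q' ⇒ heat flows inward; heat gain = 3.55 W/m.)

Q' = 3.55 W/m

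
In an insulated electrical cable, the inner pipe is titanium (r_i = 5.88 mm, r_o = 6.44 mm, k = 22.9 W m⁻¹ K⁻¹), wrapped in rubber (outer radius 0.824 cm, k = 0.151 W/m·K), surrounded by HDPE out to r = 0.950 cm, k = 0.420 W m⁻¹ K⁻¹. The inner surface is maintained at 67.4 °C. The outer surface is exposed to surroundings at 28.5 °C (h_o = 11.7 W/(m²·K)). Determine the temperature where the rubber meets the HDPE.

Treat each layer as a resistance in series:
  R'_titanium = ln(0.00644/0.00588)/(2πk) = 0.09097/(2π·22.9) = 6.323×10^-4 m·K/W
  R'_rubber = ln(0.00824/0.00644)/(2πk) = 0.2465/(2π·0.151) = 0.2598 m·K/W
  R'_HDPE = ln(0.00950/0.00824)/(2πk) = 0.1423/(2π·0.420) = 0.05392 m·K/W
  R'_conv,out = 1/(2πr h) = 1/(2π·0.00950·11.7) = 1.432 m·K/W
ΣR = 6.323×10^-4 + 0.2598 + 0.05392 + 1.432 = 1.746 m·K/W
Q' = ΔT/ΣR = (67.4 °C − 28.5 °C)/1.746 = 22.28 W/m
From the inner boundary to the rubber/HDPE interface, ΣR_partial = 0.2604 m·K/W.
T_interface = T_in − Q'·ΣR_partial = 67.4 °C − (22.28)(0.2604) = 61.6 °C

T = 61.6 °C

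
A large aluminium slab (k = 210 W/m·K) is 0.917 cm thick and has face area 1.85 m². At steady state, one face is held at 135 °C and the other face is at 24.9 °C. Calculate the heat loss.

Q = 4.66×10^6 W

Q = kA·ΔT/L = 210 × 1.85 × |135 °C − 24.9 °C| / 0.00917 = 4.66×10^6 W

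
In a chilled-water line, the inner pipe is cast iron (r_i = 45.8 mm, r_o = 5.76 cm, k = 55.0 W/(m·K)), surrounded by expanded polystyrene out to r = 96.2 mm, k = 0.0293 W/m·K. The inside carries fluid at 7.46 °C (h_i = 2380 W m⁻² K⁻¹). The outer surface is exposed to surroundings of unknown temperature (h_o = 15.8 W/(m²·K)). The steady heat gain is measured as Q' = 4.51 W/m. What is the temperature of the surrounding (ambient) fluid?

T_out = 20.5 °C

Series resistances:
  R'_conv,in = 1/(2πr h) = 1/(2π·0.0458·2380) = 0.001460 m·K/W
  R'_cast iron = ln(0.0576/0.0458)/(2πk) = 0.2292/(2π·55.0) = 6.634×10^-4 m·K/W
  R'_expanded polystyrene = ln(0.0962/0.0576)/(2πk) = 0.5129/(2π·0.0293) = 2.786 m·K/W
  R'_conv,out = 1/(2πr h) = 1/(2π·0.0962·15.8) = 0.1047 m·K/W
ΣR = 2.893 m·K/W
ΔT = Q'·ΣR = 4.51 × 2.893 = 13.05 K
Heat flows inward, so T_out = T_in + ΔT = 7.46 + 13.05 = 20.5 °C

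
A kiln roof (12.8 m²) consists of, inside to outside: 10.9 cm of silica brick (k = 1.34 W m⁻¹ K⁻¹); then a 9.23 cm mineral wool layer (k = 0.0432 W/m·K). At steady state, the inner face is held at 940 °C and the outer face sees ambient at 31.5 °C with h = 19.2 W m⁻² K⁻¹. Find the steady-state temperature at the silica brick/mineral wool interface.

Treat each layer as a resistance in series:
  R_silica brick = L/(kA) = 0.109/(1.34·12.8) = 0.006355 K/W
  R_mineral wool = L/(kA) = 0.0923/(0.0432·12.8) = 0.1669 K/W
  R_conv,out = 1/(hA) = 1/(19.2·12.8) = 0.004069 K/W
ΣR = 0.006355 + 0.1669 + 0.004069 = 0.1773 K/W
Q = ΔT/ΣR = (940 °C − 31.5 °C)/0.1773 = 5124 W
From the inner boundary to the silica brick/mineral wool interface, ΣR_partial = 0.006355 K/W.
T_interface = T_in − Q·ΣR_partial = 940 °C − (5124)(0.006355) = 907 °C

T = 907 °C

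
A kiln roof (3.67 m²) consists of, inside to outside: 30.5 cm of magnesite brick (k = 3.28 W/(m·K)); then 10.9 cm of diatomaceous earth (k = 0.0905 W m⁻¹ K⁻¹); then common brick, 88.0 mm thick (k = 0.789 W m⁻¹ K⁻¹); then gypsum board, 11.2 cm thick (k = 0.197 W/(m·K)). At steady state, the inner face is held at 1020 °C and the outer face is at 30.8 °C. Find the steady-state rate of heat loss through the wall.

Series thermal resistances, inner to outer:
  R_magnesite brick = L/(kA) = 0.305/(3.28·3.67) = 0.02534 K/W
  R_diatomaceous earth = L/(kA) = 0.109/(0.0905·3.67) = 0.3282 K/W
  R_common brick = L/(kA) = 0.0880/(0.789·3.67) = 0.03039 K/W
  R_gypsum board = L/(kA) = 0.112/(0.197·3.67) = 0.1549 K/W
ΣR = 0.02534 + 0.3282 + 0.03039 + 0.1549 = 0.5388 K/W
Q = ΔT/ΣR = (1020 °C − 30.8 °C)/0.5388 = 1840 W

Q = 1840 W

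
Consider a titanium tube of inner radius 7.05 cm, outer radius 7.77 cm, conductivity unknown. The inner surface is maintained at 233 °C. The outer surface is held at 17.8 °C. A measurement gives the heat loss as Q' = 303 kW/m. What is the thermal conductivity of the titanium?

k = 21.8 W/m·K

ΣR = ΔT/Q' = |233 − 17.8|/3.03×10^5 = 7.102×10^-4 m·K/W
ln(r₂/r₁)/(2πk) = 7.102×10^-4 ⇒ k = 0.09724/(2π·7.102×10^-4) = 21.8 W/m·K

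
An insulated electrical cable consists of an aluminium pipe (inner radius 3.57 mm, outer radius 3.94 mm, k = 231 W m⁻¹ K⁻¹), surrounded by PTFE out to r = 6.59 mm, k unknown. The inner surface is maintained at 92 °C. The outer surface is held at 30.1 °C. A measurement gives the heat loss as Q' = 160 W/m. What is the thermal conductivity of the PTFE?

k = 0.212 W/m·K

ΣR = ΔT/Q' = |92 − 30.1|/160 = 0.3869 m·K/W
Known resistances:
  R'_aluminium = ln(0.00394/0.00357)/(2πk) = 0.09862/(2π·231) = 6.794×10^-5 m·K/W
R_PTFE = ΣR − ΣR_known = 0.3869 − 6.794×10^-5 = 0.3868 m·K/W
ln(r₂/r₁)/(2πk) = 0.3868 ⇒ k = 0.5144/(2π·0.3868) = 0.212 W/m·K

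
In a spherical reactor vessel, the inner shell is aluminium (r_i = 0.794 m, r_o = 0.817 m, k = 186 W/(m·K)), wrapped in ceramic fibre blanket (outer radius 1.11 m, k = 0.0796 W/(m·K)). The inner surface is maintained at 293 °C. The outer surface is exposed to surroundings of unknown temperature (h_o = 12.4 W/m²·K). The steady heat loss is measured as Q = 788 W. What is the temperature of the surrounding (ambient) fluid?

T_out = 34.4 °C

Sum the resistances:
  R_aluminium = (1/0.794 − 1/0.817)/(4πk) = 0.03546/(4π·186) = 1.517×10^-5 K/W
  R_ceramic fibre blanket = (1/0.817 − 1/1.11)/(4πk) = 0.3231/(4π·0.0796) = 0.3230 K/W
  R_conv,out = 1/(4πr²h) = 1/(4π·1.11²·12.4) = 0.005209 K/W
ΣR = 0.3282 K/W
ΔT = Q·ΣR = 788 × 0.3282 = 258.6 K
Heat flows outward, so T_out = T_in − ΔT = 293 − 258.6 = 34.4 °C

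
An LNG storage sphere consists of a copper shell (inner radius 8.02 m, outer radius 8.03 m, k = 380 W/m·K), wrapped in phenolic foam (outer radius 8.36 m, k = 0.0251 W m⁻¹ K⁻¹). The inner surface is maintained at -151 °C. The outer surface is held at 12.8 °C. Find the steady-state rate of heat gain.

Q = 10.5 kW

Treat each layer as a resistance in series:
  R_copper = (1/8.02 − 1/8.03)/(4πk) = 1.553×10^-4/(4π·380) = 3.252×10^-8 K/W
  R_phenolic foam = (1/8.03 − 1/8.36)/(4πk) = 0.004916/(4π·0.0251) = 0.01559 K/W
ΣR = 3.252×10^-8 + 0.01559 = 0.01559 K/W
Q = ΔT/ΣR = (-151 °C − 12.8 °C)/0.01559 = -10500 W
(Negative Q ⇒ heat flows inward; heat gain = 10500 W.)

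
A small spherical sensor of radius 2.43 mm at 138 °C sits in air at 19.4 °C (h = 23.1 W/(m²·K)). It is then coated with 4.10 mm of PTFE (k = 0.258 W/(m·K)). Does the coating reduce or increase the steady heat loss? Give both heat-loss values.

increases: 0.203 → 0.739 W

Critical radius for a sphere: r_cr = 2k/h = 0.0223 m = 2.23 cm.
Outer radius after coating: r₂ = 0.00243 + 0.00410 = 0.00653 m.
Since r₁ < r_cr and r₂ ≤ r_cr, the coating moves toward the maximum at r_cr — heat loss rises.
Bare: R = 1/(4πr₁²h) = 583.4 K/W; Q = 118.6/583.4 = 0.203 W.
Coated: R = R_cond + R_conv = 160.5 K/W; Q = 118.6/160.5 = 0.739 W.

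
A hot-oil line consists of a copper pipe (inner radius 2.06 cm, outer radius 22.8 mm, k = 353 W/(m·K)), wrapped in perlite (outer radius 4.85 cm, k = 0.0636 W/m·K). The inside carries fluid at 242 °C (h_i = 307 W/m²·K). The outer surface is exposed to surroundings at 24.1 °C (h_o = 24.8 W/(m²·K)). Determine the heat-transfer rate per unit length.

Treat each layer as a resistance in series:
  R'_conv,in = 1/(2πr h) = 1/(2π·0.0206·307) = 0.02517 m·K/W
  R'_copper = ln(0.0228/0.0206)/(2πk) = 0.1015/(2π·353) = 4.575×10^-5 m·K/W
  R'_perlite = ln(0.0485/0.0228)/(2πk) = 0.7548/(2π·0.0636) = 1.889 m·K/W
  R'_conv,out = 1/(2πr h) = 1/(2π·0.0485·24.8) = 0.1323 m·K/W
ΣR = 0.02517 + 4.575×10^-5 + 1.889 + 0.1323 = 2.047 m·K/W
Q' = ΔT/ΣR = (242 °C − 24.1 °C)/2.047 = 106 W/m

Q' = 106 W/m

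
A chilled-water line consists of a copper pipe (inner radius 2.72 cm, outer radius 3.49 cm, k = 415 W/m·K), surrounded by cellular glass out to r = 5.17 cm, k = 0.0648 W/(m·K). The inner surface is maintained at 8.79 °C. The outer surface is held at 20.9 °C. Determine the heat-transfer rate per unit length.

Resistance network (inner→outer):
  R'_copper = ln(0.0349/0.0272)/(2πk) = 0.2493/(2π·415) = 9.560×10^-5 m·K/W
  R'_cellular glass = ln(0.0517/0.0349)/(2πk) = 0.3930/(2π·0.0648) = 0.9652 m·K/W
ΣR = 9.560×10^-5 + 0.9652 = 0.9653 m·K/W
Q' = ΔT/ΣR = (8.79 °C − 20.9 °C)/0.9653 = -12.5 W/m
(Negative Q' ⇒ heat flows inward; heat gain = 12.5 W/m.)

Q' = 12.5 W/m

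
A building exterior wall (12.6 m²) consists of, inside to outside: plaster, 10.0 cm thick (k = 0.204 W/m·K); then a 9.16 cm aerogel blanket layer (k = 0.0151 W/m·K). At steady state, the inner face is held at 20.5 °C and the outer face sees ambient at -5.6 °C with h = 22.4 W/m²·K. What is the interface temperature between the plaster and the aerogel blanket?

Treat each layer as a resistance in series:
  R_plaster = L/(kA) = 0.100/(0.204·12.6) = 0.03890 K/W
  R_aerogel blanket = L/(kA) = 0.0916/(0.0151·12.6) = 0.4814 K/W
  R_conv,out = 1/(hA) = 1/(22.4·12.6) = 0.003543 K/W
ΣR = 0.03890 + 0.4814 + 0.003543 = 0.5238 K/W
Q = ΔT/ΣR = (20.5 °C − -5.6 °C)/0.5238 = 49.83 W
From the inner boundary to the plaster/aerogel blanket interface, ΣR_partial = 0.03890 K/W.
T_interface = T_in − Q·ΣR_partial = 20.5 °C − (49.83)(0.03890) = 18.6 °C

T = 18.6 °C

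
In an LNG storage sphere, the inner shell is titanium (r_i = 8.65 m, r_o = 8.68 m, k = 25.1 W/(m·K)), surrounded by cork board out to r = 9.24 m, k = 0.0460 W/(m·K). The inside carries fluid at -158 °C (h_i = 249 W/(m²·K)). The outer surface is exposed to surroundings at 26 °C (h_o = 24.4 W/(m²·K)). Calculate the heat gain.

Q = 15.2 kW

Resistance network (inner→outer):
  R_conv,in = 1/(4πr²h) = 1/(4π·8.65²·249) = 4.271×10^-6 K/W
  R_titanium = (1/8.65 − 1/8.68)/(4πk) = 3.996×10^-4/(4π·25.1) = 1.267×10^-6 K/W
  R_cork board = (1/8.68 − 1/9.24)/(4πk) = 0.006982/(4π·0.0460) = 0.01208 K/W
  R_conv,out = 1/(4πr²h) = 1/(4π·9.24²·24.4) = 3.820×10^-5 K/W
ΣR = 4.271×10^-6 + 1.267×10^-6 + 0.01208 + 3.820×10^-5 = 0.01212 K/W
Q = ΔT/ΣR = (-158 °C − 26 °C)/0.01212 = -15200 W
(Negative Q ⇒ heat flows inward; heat gain = 15200 W.)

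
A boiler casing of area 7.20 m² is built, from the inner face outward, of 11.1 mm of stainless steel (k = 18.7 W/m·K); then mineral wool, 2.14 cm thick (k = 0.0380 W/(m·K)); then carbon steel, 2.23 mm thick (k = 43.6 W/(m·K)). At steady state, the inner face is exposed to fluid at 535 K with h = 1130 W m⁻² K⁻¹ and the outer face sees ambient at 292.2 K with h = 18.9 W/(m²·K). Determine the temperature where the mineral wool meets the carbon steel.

Series thermal resistances, inner to outer:
  R_conv,in = 1/(hA) = 1/(1130·7.20) = 1.229×10^-4 K/W
  R_stainless steel = L/(kA) = 0.0111/(18.7·7.20) = 8.244×10^-5 K/W
  R_mineral wool = L/(kA) = 0.0214/(0.0380·7.20) = 0.07822 K/W
  R_carbon steel = L/(kA) = 0.00223/(43.6·7.20) = 7.104×10^-6 K/W
  R_conv,out = 1/(hA) = 1/(18.9·7.20) = 0.007349 K/W
ΣR = 1.229×10^-4 + 8.244×10^-5 + 0.07822 + 7.104×10^-6 + 0.007349 = 0.08578 K/W
Q = ΔT/ΣR = (535 K − 292.2 K)/0.08578 = 2830 W
From the inner boundary to the mineral wool/carbon steel interface, ΣR_partial = 0.07843 K/W.
T_interface = T_in − Q·ΣR_partial = 535 K − (2830)(0.07843) = 313.0 K

T = 313.0 K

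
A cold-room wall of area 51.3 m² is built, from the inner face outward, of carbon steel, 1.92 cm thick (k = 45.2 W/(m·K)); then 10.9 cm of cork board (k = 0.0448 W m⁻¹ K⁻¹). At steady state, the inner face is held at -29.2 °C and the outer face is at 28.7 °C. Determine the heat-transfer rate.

Series thermal resistances, inner to outer:
  R_carbon steel = L/(kA) = 0.0192/(45.2·51.3) = 8.280×10^-6 K/W
  R_cork board = L/(kA) = 0.109/(0.0448·51.3) = 0.04743 K/W
ΣR = 8.280×10^-6 + 0.04743 = 0.04744 K/W
Q = ΔT/ΣR = (-29.2 °C − 28.7 °C)/0.04744 = -1220 W
(Negative Q ⇒ heat flows inward; heat gain = 1220 W.)

Q = 1220 W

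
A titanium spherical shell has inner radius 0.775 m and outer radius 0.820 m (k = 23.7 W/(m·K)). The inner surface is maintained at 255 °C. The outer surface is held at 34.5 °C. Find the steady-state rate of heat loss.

Q = 927 kW

Q = 4πk·ΔT/(1/r₁ − 1/r₂) = 4π × 23.7 × 220.5 / (1/0.775 − 1/0.820) = 9.27×10^5 W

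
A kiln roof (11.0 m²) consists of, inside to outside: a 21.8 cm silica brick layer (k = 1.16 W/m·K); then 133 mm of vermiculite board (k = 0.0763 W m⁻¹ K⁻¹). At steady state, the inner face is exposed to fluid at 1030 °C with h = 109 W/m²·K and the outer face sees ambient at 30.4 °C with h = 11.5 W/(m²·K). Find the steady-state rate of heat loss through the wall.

Q = 5.42 kW

Treat each layer as a resistance in series:
  R_conv,in = 1/(hA) = 1/(109·11.0) = 8.340×10^-4 K/W
  R_silica brick = L/(kA) = 0.218/(1.16·11.0) = 0.01708 K/W
  R_vermiculite board = L/(kA) = 0.133/(0.0763·11.0) = 0.1585 K/W
  R_conv,out = 1/(hA) = 1/(11.5·11.0) = 0.007905 K/W
ΣR = 8.340×10^-4 + 0.01708 + 0.1585 + 0.007905 = 0.1843 K/W
Q = ΔT/ΣR = (1030 °C − 30.4 °C)/0.1843 = 5420 W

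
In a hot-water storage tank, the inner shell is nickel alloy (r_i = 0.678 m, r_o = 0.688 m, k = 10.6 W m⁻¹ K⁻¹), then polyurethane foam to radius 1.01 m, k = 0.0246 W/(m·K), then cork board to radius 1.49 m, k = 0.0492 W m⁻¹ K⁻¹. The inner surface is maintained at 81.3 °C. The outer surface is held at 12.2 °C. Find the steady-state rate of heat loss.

Q = 34.3 W

Resistance network (inner→outer):
  R_nickel alloy = (1/0.678 − 1/0.688)/(4πk) = 0.02144/(4π·10.6) = 1.609×10^-4 K/W
  R_polyurethane foam = (1/0.688 − 1/1.01)/(4πk) = 0.4634/(4π·0.0246) = 1.499 K/W
  R_cork board = (1/1.01 − 1/1.49)/(4πk) = 0.3190/(4π·0.0492) = 0.5159 K/W
ΣR = 1.609×10^-4 + 1.499 + 0.5159 = 2.015 K/W
Q = ΔT/ΣR = (81.3 °C − 12.2 °C)/2.015 = 34.3 W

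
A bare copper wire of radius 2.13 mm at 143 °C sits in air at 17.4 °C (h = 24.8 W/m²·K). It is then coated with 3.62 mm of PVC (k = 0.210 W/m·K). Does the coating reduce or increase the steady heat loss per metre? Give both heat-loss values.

Critical radius for a cylinder: r_cr = k/h = 0.00847 m = 0.847 cm.
Outer radius after coating: r₂ = 0.00213 + 0.00362 = 0.00575 m.
Since r₁ < r_cr and r₂ ≤ r_cr, the coating moves toward the maximum at r_cr — heat loss rises.
Bare: R = 1/(2πr₁h) = 3.013 m·K/W; Q = 125.6/3.013 = 41.7 W/m.
Coated: R = R_cond + R_conv = 1.869 m·K/W; Q = 125.6/1.869 = 67.2 W/m.

increases: 41.7 → 67.2 W/m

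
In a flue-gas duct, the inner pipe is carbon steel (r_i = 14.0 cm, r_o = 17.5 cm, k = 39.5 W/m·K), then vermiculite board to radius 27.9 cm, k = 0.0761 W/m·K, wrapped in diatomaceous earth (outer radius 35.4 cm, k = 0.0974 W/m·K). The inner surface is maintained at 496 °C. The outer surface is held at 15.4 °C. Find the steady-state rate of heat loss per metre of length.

Resistance network (inner→outer):
  R'_carbon steel = ln(0.175/0.140)/(2πk) = 0.2231/(2π·39.5) = 8.991×10^-4 m·K/W
  R'_vermiculite board = ln(0.279/0.175)/(2πk) = 0.4664/(2π·0.0761) = 0.9755 m·K/W
  R'_diatomaceous earth = ln(0.354/0.279)/(2πk) = 0.2381/(2π·0.0974) = 0.3890 m·K/W
ΣR = 8.991×10^-4 + 0.9755 + 0.3890 = 1.365 m·K/W
Q' = ΔT/ΣR = (496 °C − 15.4 °C)/1.365 = 352 W/m

Q' = 352 W/m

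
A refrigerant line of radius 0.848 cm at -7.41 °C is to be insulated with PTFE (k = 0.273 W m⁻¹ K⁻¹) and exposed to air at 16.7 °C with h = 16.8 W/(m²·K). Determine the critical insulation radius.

For a cylinder, r_cr = k_ins/h = 0.273/16.8 = 0.0163 m = 1.62 cm

r_cr = 1.62 cm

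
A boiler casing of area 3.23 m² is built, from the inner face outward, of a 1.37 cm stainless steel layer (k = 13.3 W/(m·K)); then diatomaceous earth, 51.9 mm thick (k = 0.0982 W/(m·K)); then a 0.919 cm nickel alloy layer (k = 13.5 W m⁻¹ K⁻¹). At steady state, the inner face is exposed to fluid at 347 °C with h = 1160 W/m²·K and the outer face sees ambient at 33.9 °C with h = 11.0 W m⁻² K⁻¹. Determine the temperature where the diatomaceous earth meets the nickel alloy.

Resistance network (inner→outer):
  R_conv,in = 1/(hA) = 1/(1160·3.23) = 2.669×10^-4 K/W
  R_stainless steel = L/(kA) = 0.0137/(13.3·3.23) = 3.189×10^-4 K/W
  R_diatomaceous earth = L/(kA) = 0.0519/(0.0982·3.23) = 0.1636 K/W
  R_nickel alloy = L/(kA) = 0.00919/(13.5·3.23) = 2.108×10^-4 K/W
  R_conv,out = 1/(hA) = 1/(11.0·3.23) = 0.02815 K/W
ΣR = 2.669×10^-4 + 3.189×10^-4 + 0.1636 + 2.108×10^-4 + 0.02815 = 0.1925 K/W
Q = ΔT/ΣR = (347 °C − 33.9 °C)/0.1925 = 1626 W
From the inner boundary to the diatomaceous earth/nickel alloy interface, ΣR_partial = 0.1642 K/W.
T_interface = T_in − Q·ΣR_partial = 347 °C − (1626)(0.1642) = 80.0 °C

T = 80.0 °C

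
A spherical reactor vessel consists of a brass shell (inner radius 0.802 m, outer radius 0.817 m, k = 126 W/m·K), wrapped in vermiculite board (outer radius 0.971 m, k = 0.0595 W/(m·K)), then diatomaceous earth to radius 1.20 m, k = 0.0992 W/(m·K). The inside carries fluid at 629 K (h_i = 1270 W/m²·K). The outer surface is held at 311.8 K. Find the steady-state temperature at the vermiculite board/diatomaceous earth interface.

T = 432 K

Treat each layer as a resistance in series:
  R_conv,in = 1/(4πr²h) = 1/(4π·0.802²·1270) = 9.742×10^-5 K/W
  R_brass = (1/0.802 − 1/0.817)/(4πk) = 0.02289/(4π·126) = 1.446×10^-5 K/W
  R_vermiculite board = (1/0.817 − 1/0.971)/(4πk) = 0.1941/(4π·0.0595) = 0.2596 K/W
  R_diatomaceous earth = (1/0.971 − 1/1.20)/(4πk) = 0.1965/(4π·0.0992) = 0.1577 K/W
ΣR = 9.742×10^-5 + 1.446×10^-5 + 0.2596 + 0.1577 = 0.4174 K/W
Q = ΔT/ΣR = (629 K − 311.8 K)/0.4174 = 759.9 W
From the inner boundary to the vermiculite board/diatomaceous earth interface, ΣR_partial = 0.2597 K/W.
T_interface = T_in − Q·ΣR_partial = 629 K − (759.9)(0.2597) = 432 K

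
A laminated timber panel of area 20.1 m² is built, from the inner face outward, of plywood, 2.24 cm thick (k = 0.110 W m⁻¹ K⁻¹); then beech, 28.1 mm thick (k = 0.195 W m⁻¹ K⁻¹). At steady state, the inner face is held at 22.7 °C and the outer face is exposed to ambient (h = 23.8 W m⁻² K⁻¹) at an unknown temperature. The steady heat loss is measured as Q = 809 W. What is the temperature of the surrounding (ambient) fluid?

T_out = 7.01 °C

Sum the resistances:
  R_plywood = L/(kA) = 0.0224/(0.110·20.1) = 0.01013 K/W
  R_beech = L/(kA) = 0.0281/(0.195·20.1) = 0.007169 K/W
  R_conv,out = 1/(hA) = 1/(23.8·20.1) = 0.002090 K/W
ΣR = 0.01939 K/W
ΔT = Q·ΣR = 809 × 0.01939 = 15.69 K
Heat flows outward, so T_out = T_in − ΔT = 22.7 − 15.69 = 7.01 °C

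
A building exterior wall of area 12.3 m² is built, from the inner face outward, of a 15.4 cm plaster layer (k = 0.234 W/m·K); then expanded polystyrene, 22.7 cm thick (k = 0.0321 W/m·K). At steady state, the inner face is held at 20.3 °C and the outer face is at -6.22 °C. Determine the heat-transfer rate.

Treat each layer as a resistance in series:
  R_plaster = L/(kA) = 0.154/(0.234·12.3) = 0.05351 K/W
  R_expanded polystyrene = L/(kA) = 0.227/(0.0321·12.3) = 0.5749 K/W
ΣR = 0.05351 + 0.5749 = 0.6284 K/W
Q = ΔT/ΣR = (20.3 °C − -6.22 °C)/0.6284 = 42.2 W

Q = 42.2 W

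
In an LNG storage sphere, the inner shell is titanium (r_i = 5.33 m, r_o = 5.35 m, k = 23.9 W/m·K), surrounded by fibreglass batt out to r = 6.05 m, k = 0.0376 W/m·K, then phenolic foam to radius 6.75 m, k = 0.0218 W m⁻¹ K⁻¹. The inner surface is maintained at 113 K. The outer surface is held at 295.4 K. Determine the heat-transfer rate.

Resistance network (inner→outer):
  R_titanium = (1/5.33 − 1/5.35)/(4πk) = 7.014×10^-4/(4π·23.9) = 2.335×10^-6 K/W
  R_fibreglass batt = (1/5.35 − 1/6.05)/(4πk) = 0.02163/(4π·0.0376) = 0.04577 K/W
  R_phenolic foam = (1/6.05 − 1/6.75)/(4πk) = 0.01714/(4π·0.0218) = 0.06257 K/W
ΣR = 2.335×10^-6 + 0.04577 + 0.06257 = 0.1083 K/W
Q = ΔT/ΣR = (113 K − 295.4 K)/0.1083 = -1680 W
(Negative Q ⇒ heat flows inward; heat gain = 1680 W.)

Q = 1680 W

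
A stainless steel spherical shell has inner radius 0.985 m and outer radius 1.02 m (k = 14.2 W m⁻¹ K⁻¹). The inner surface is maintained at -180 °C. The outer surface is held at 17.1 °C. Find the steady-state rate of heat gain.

Q = 4πk·ΔT/(1/r₁ − 1/r₂) = 4π × 14.2 × 197.1 / (1/0.985 − 1/1.02) = 1.01×10^6 W

Q = 1010 kW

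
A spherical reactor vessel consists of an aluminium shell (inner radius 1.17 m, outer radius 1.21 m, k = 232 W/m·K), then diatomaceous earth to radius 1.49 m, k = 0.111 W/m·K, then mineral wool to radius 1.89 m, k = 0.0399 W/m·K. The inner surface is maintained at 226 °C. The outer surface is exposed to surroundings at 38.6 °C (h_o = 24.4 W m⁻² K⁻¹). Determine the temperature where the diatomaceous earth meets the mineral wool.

T = 173 °C

Resistance network (inner→outer):
  R_aluminium = (1/1.17 − 1/1.21)/(4πk) = 0.02825/(4π·232) = 9.691×10^-6 K/W
  R_diatomaceous earth = (1/1.21 − 1/1.49)/(4πk) = 0.1553/(4π·0.111) = 0.1113 K/W
  R_mineral wool = (1/1.49 − 1/1.89)/(4πk) = 0.1420/(4π·0.0399) = 0.2833 K/W
  R_conv,out = 1/(4πr²h) = 1/(4π·1.89²·24.4) = 9.130×10^-4 K/W
ΣR = 9.691×10^-6 + 0.1113 + 0.2833 + 9.130×10^-4 = 0.3955 K/W
Q = ΔT/ΣR = (226 °C − 38.6 °C)/0.3955 = 473.8 W
From the inner boundary to the diatomaceous earth/mineral wool interface, ΣR_partial = 0.1113 K/W.
T_interface = T_in − Q·ΣR_partial = 226 °C − (473.8)(0.1113) = 173 °C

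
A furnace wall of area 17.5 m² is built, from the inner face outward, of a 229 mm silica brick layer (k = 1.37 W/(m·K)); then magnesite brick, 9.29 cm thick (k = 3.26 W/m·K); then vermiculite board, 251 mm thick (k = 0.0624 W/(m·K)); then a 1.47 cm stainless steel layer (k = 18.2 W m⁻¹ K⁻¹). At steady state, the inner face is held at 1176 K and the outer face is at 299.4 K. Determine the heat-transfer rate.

Q = 3640 W

Resistance network (inner→outer):
  R_silica brick = L/(kA) = 0.229/(1.37·17.5) = 0.009552 K/W
  R_magnesite brick = L/(kA) = 0.0929/(3.26·17.5) = 0.001628 K/W
  R_vermiculite board = L/(kA) = 0.251/(0.0624·17.5) = 0.2299 K/W
  R_stainless steel = L/(kA) = 0.0147/(18.2·17.5) = 4.615×10^-5 K/W
ΣR = 0.009552 + 0.001628 + 0.2299 + 4.615×10^-5 = 0.2411 K/W
Q = ΔT/ΣR = (1176 K − 299.4 K)/0.2411 = 3640 W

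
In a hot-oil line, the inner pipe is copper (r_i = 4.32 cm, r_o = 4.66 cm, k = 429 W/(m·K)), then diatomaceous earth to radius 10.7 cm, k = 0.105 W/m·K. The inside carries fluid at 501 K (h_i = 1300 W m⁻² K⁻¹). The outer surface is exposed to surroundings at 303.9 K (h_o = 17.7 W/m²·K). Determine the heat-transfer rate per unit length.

Resistance network (inner→outer):
  R'_conv,in = 1/(2πr h) = 1/(2π·0.0432·1300) = 0.002834 m·K/W
  R'_copper = ln(0.0466/0.0432)/(2πk) = 0.07576/(2π·429) = 2.811×10^-5 m·K/W
  R'_diatomaceous earth = ln(0.107/0.0466)/(2πk) = 0.8312/(2π·0.105) = 1.260 m·K/W
  R'_conv,out = 1/(2πr h) = 1/(2π·0.107·17.7) = 0.08404 m·K/W
ΣR = 0.002834 + 2.811×10^-5 + 1.260 + 0.08404 = 1.347 m·K/W
Q' = ΔT/ΣR = (501 K − 303.9 K)/1.347 = 146 W/m

Q' = 146 W/m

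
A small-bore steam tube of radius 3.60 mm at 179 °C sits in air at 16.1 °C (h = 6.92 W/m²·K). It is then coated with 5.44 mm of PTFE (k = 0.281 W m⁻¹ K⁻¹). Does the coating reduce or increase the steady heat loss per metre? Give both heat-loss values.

increases: 25.5 → 53.1 W/m

Critical radius for a cylinder: r_cr = k/h = 0.0406 m = 4.06 cm.
Outer radius after coating: r₂ = 0.00360 + 0.00544 = 0.00904 m.
Since r₁ < r_cr and r₂ ≤ r_cr, the coating moves toward the maximum at r_cr — heat loss rises.
Bare: R = 1/(2πr₁h) = 6.389 m·K/W; Q = 162.9/6.389 = 25.5 W/m.
Coated: R = R_cond + R_conv = 3.066 m·K/W; Q = 162.9/3.066 = 53.1 W/m.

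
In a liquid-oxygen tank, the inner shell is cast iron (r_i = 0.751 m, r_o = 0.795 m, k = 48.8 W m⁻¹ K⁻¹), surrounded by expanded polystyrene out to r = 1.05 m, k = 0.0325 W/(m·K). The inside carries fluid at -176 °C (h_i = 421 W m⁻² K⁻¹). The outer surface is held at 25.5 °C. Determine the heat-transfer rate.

Q = 269 W

Treat each layer as a resistance in series:
  R_conv,in = 1/(4πr²h) = 1/(4π·0.751²·421) = 3.351×10^-4 K/W
  R_cast iron = (1/0.751 − 1/0.795)/(4πk) = 0.07370/(4π·48.8) = 1.202×10^-4 K/W
  R_expanded polystyrene = (1/0.795 − 1/1.05)/(4πk) = 0.3055/(4π·0.0325) = 0.7480 K/W
ΣR = 3.351×10^-4 + 1.202×10^-4 + 0.7480 = 0.7485 K/W
Q = ΔT/ΣR = (-176 °C − 25.5 °C)/0.7485 = -269 W
(Negative Q ⇒ heat flows inward; heat gain = 269 W.)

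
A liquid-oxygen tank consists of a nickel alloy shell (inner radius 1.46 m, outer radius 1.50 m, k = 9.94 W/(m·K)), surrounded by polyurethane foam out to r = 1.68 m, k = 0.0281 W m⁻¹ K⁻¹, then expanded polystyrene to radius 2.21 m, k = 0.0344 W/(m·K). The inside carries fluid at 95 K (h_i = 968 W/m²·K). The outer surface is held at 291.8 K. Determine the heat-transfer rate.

Series thermal resistances, inner to outer:
  R_conv,in = 1/(4πr²h) = 1/(4π·1.46²·968) = 3.857×10^-5 K/W
  R_nickel alloy = (1/1.46 − 1/1.50)/(4πk) = 0.01826/(4π·9.94) = 1.462×10^-4 K/W
  R_polyurethane foam = (1/1.50 − 1/1.68)/(4πk) = 0.07143/(4π·0.0281) = 0.2023 K/W
  R_expanded polystyrene = (1/1.68 − 1/2.21)/(4πk) = 0.1427/(4π·0.0344) = 0.3302 K/W
ΣR = 3.857×10^-5 + 1.462×10^-4 + 0.2023 + 0.3302 = 0.5327 K/W
Q = ΔT/ΣR = (95 K − 291.8 K)/0.5327 = -369 W
(Negative Q ⇒ heat flows inward; heat gain = 369 W.)

Q = 369 W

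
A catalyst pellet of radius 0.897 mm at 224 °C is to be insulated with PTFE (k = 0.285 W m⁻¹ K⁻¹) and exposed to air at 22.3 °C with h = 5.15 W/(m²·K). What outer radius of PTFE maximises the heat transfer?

r_cr = 11.1 cm

For a sphere, r_cr = 2k_ins/h = 2·0.285/5.15 = 0.111 m = 11.1 cm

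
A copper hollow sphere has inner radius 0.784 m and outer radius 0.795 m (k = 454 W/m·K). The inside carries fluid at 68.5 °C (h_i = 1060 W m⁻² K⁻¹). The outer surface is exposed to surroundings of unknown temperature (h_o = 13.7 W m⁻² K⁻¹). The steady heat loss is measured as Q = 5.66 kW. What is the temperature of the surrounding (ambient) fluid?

Series resistances:
  R_conv,in = 1/(4πr²h) = 1/(4π·0.784²·1060) = 1.221×10^-4 K/W
  R_copper = (1/0.784 − 1/0.795)/(4πk) = 0.01765/(4π·454) = 3.093×10^-6 K/W
  R_conv,out = 1/(4πr²h) = 1/(4π·0.795²·13.7) = 0.009190 K/W
ΣR = 0.009316 K/W
ΔT = Q·ΣR = 5660 × 0.009316 = 52.73 K
Heat flows outward, so T_out = T_in − ΔT = 68.5 − 52.73 = 15.8 °C

T_out = 15.8 °C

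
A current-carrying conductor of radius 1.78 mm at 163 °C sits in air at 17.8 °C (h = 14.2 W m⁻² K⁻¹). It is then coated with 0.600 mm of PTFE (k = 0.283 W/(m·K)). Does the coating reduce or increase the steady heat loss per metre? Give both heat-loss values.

Critical radius for a cylinder: r_cr = k/h = 0.0199 m = 1.99 cm.
Outer radius after coating: r₂ = 0.00178 + 6.00×10^-4 = 0.002380 m.
Since r₁ < r_cr and r₂ ≤ r_cr, the coating moves toward the maximum at r_cr — heat loss rises.
Bare: R = 1/(2πr₁h) = 6.297 m·K/W; Q = 145.2/6.297 = 23.1 W/m.
Coated: R = R_cond + R_conv = 4.873 m·K/W; Q = 145.2/4.873 = 29.8 W/m.

increases: 23.1 → 29.8 W/m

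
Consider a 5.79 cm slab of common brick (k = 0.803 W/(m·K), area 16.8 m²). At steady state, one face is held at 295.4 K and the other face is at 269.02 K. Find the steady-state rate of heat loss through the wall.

Q = 6150 W

Q = kA·ΔT/L = 0.803 × 16.8 × |295.4 K − 269.02 K| / 0.0579 = 6150 W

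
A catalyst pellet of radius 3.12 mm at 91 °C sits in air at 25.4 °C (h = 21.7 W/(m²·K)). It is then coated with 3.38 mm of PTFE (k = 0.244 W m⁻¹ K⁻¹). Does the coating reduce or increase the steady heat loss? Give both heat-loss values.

increases: 0.174 → 0.465 W

Critical radius for a sphere: r_cr = 2k/h = 0.0225 m = 2.25 cm.
Outer radius after coating: r₂ = 0.00312 + 0.00338 = 0.00650 m.
Since r₁ < r_cr and r₂ ≤ r_cr, the coating moves toward the maximum at r_cr — heat loss rises.
Bare: R = 1/(4πr₁²h) = 376.7 K/W; Q = 65.6/376.7 = 0.174 W.
Coated: R = R_cond + R_conv = 141.2 K/W; Q = 65.6/141.2 = 0.465 W.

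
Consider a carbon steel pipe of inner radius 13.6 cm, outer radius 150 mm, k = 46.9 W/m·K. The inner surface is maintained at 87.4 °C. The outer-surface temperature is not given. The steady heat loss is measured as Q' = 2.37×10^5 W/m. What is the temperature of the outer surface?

T_out = 8.60 °C

Sum the resistances:
  R'_carbon steel = ln(0.150/0.136)/(2πk) = 0.09798/(2π·46.9) = 3.325×10^-4 m·K/W
ΣR = 3.325×10^-4 m·K/W
ΔT = Q'·ΣR = 2.37×10^5 × 3.325×10^-4 = 78.80 K
Heat flows outward, so T_out = T_in − ΔT = 87.4 − 78.80 = 8.60 °C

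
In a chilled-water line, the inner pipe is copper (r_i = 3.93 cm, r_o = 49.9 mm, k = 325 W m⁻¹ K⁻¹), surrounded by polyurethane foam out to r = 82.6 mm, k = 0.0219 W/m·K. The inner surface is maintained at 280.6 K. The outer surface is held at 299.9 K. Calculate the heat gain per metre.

Treat each layer as a resistance in series:
  R'_copper = ln(0.0499/0.0393)/(2πk) = 0.2388/(2π·325) = 1.169×10^-4 m·K/W
  R'_polyurethane foam = ln(0.0826/0.0499)/(2πk) = 0.5040/(2π·0.0219) = 3.663 m·K/W
ΣR = 1.169×10^-4 + 3.663 = 3.663 m·K/W
Q' = ΔT/ΣR = (280.6 K − 299.9 K)/3.663 = -5.27 W/m
(Negative Q' ⇒ heat flows inward; heat gain = 5.27 W/m.)

Q' = 5.27 W/m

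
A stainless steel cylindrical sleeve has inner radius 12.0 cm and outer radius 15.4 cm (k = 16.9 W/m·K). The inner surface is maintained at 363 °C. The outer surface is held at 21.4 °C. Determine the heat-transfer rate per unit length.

Q' = 145 kW/m

Q' = 2πk·ΔT/ln(r₂/r₁) = 2π × 16.9 × 341.6 / ln(0.154/0.120) = 1.45×10^5 W/m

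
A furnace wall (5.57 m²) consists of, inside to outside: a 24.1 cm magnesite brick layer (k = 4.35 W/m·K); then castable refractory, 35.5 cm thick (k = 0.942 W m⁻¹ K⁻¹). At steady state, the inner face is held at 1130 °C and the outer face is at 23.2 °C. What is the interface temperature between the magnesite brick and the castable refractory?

Treat each layer as a resistance in series:
  R_magnesite brick = L/(kA) = 0.241/(4.35·5.57) = 0.009947 K/W
  R_castable refractory = L/(kA) = 0.355/(0.942·5.57) = 0.06766 K/W
ΣR = 0.009947 + 0.06766 = 0.07761 K/W
Q = ΔT/ΣR = (1130 °C − 23.2 °C)/0.07761 = 14260 W
From the inner boundary to the magnesite brick/castable refractory interface, ΣR_partial = 0.009947 K/W.
T_interface = T_in − Q·ΣR_partial = 1130 °C − (14260)(0.009947) = 988 °C

T = 988 °C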